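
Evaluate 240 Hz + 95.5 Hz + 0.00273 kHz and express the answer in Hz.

338.23 Hz

In Hz:
  240 Hz → 240
  95.5 Hz → 95.5
  0.00273 kHz = 0.00273 × 10^3 Hz = 2.73
Sum: 240 + 95.5 + 2.73 = 338.23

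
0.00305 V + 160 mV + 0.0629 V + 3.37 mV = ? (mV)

229.32 mV

In mV:
  0.00305 V = 0.00305 × 10^3 mV = 3.05
  160 mV → 160
  0.0629 V = 0.0629 × 10^3 mV = 62.9
  3.37 mV → 3.37
Sum: 3.05 + 160 + 62.9 + 3.37 = 229.32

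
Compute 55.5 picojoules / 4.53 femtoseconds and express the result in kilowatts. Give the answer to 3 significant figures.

12.3 kilowatts

(55.5 × 10^-12) / (4.53 × 10^-15) = 12.252 × 10^3 W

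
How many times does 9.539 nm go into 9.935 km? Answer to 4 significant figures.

(9.935e3) / (9.539e-9) = 1.0415e12

1042000000000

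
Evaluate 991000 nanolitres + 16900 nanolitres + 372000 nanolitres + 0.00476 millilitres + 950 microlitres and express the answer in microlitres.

2334.66 microlitres

In microlitres:
  991000 nanolitres = 991000e-3 microlitres = 991
  16900 nanolitres = 16900e-3 microlitres = 16.9
  372000 nanolitres = 372000e-3 microlitres = 372
  0.00476 millilitres = 0.00476e3 microlitres = 4.76
  950 microlitres → 950
Sum: 991 + 16.9 + 372 + 4.76 + 950 = 2334.66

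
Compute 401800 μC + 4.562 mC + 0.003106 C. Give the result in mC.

In mC:
  401800 μC = 401800e-3 mC = 401.8
  4.562 mC → 4.562
  0.003106 C = 0.003106e3 mC = 3.106
Sum: 401.8 + 4.562 + 3.106 = 409.468

409.468 mC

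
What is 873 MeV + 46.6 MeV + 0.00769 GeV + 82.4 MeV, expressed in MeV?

In MeV:
  873 MeV → 873
  46.6 MeV → 46.6
  0.00769 GeV = 0.00769e3 MeV = 7.69
  82.4 MeV → 82.4
Sum: 873 + 46.6 + 7.69 + 82.4 = 1009.69

1009.69 MeV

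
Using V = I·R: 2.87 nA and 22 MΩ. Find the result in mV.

2.87e-9 × 22e6 = 63.14e-3 V

63.14 mV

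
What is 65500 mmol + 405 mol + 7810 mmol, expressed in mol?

478.31 mol

In mol:
  65500 mmol = 65500 × 10⁻³ mol = 65.5
  405 mol → 405
  7810 mmol = 7810 × 10⁻³ mol = 7.81
Sum: 65.5 + 405 + 7.81 = 478.31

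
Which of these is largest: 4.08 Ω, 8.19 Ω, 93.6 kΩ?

93.6 kΩ

4.08 Ω = 4.08 Ω
8.19 Ω = 8.19 Ω
93.6 kΩ = 93600 Ω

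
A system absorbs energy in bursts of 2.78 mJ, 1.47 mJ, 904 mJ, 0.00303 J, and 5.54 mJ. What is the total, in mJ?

In mJ:
  2.78 mJ → 2.78
  1.47 mJ → 1.47
  904 mJ → 904
  0.00303 J = 0.00303 × 10^3 mJ = 3.03
  5.54 mJ → 5.54
Sum: 2.78 + 1.47 + 904 + 3.03 + 5.54 = 916.82

916.82 mJ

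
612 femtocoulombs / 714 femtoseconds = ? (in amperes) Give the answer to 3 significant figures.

0.857 amperes

(612e-15) / (714e-15) = 0.85714 A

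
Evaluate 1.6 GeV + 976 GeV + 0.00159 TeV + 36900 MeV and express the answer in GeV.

1016.09 GeV

In GeV:
  1.6 GeV → 1.6
  976 GeV → 976
  0.00159 TeV = 0.00159 × 10³ GeV = 1.59
  36900 MeV = 36900 × 10⁻³ GeV = 36.9
Sum: 1.6 + 976 + 1.59 + 36.9 = 1016.09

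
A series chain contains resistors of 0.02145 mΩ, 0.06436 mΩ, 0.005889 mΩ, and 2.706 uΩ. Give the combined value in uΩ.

In uΩ:
  0.02145 mΩ = 0.02145e3 uΩ = 21.45
  0.06436 mΩ = 0.06436e3 uΩ = 64.36
  0.005889 mΩ = 0.005889e3 uΩ = 5.889
  2.706 uΩ → 2.706
Sum: 21.45 + 64.36 + 5.889 + 2.706 = 94.405

94.405 uΩ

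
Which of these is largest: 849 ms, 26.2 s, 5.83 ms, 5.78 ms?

26.2 s

849 ms = 0.849 s
26.2 s = 26.2 s
5.83 ms = 0.00583 s
5.78 ms = 0.00578 s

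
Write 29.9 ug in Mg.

micro = 10^-6, mega = 10^6; factor is 10^-12.
29.9 × 10^-12 = 0.0000000000299

0.0000000000299 Mg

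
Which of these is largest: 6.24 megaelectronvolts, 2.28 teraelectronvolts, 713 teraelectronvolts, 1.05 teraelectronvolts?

713 teraelectronvolts

6.24 megaelectronvolts = 6240000 electronvolts
2.28 teraelectronvolts = 2280000000000 electronvolts
713 teraelectronvolts = 713000000000000 electronvolts
1.05 teraelectronvolts = 1050000000000 electronvolts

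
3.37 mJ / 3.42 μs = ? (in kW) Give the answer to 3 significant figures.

(3.37 × 10⁻³) / (3.42 × 10⁻⁶) = 0.98538 × 10³ W

0.985 kW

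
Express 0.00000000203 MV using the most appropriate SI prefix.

2.03 mV

= 2.03 × 10^-3 V; 10^-3 is milli.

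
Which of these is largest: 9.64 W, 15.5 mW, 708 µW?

9.64 W

9.64 W = 9.64 W
15.5 mW = 0.0155 W
708 µW = 0.000708 W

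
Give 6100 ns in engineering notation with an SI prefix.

6.1 μs

= 6.1 × 10⁻⁶ s; 10⁻⁶ is micro.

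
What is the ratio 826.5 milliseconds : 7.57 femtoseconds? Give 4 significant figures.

(826.5e-3) / (7.57e-15) = 109.18e12

109200000000000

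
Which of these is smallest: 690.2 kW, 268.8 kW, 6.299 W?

690.2 kW = 690200 W
268.8 kW = 268800 W
6.299 W = 6.299 W

6.299 W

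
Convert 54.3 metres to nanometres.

(no prefix) = 10^0, nano = 10^-9; factor is 10^9.
54.3 × 10^9 = 54300000000

54300000000 nanometres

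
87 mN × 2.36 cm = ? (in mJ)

2.0532 mJ

87 × 10^-3 × 2.36 × 10^-2 = 205.32 × 10^-5 J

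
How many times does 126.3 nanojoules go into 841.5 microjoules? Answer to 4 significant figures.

6663

(841.5e-6) / (126.3e-9) = 6.6627e3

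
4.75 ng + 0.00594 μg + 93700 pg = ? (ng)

104.39 ng

In ng:
  4.75 ng → 4.75
  0.00594 μg = 0.00594e3 ng = 5.94
  93700 pg = 93700e-3 ng = 93.7
Sum: 4.75 + 5.94 + 93.7 = 104.39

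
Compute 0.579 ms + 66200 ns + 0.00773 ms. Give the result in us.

In us:
  0.579 ms = 0.579 × 10³ us = 579
  66200 ns = 66200 × 10⁻³ us = 66.2
  0.00773 ms = 0.00773 × 10³ us = 7.73
Sum: 579 + 66.2 + 7.73 = 652.93

652.93 us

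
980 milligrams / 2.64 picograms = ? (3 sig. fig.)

(980 × 10⁻³) / (2.64 × 10⁻¹²) = 371.2 × 10⁹

371000000000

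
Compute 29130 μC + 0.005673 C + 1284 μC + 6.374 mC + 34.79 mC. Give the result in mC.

77.251 mC

In mC:
  29130 μC = 29130 × 10⁻³ mC = 29.13
  0.005673 C = 0.005673 × 10³ mC = 5.673
  1284 μC = 1284 × 10⁻³ mC = 1.284
  6.374 mC → 6.374
  34.79 mC → 34.79
Sum: 29.13 + 5.673 + 1.284 + 6.374 + 34.79 = 77.251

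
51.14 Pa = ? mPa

51140 mPa

(no prefix) = 10⁰, milli = 10⁻³; factor is 10³.
51.14 × 10³ = 51140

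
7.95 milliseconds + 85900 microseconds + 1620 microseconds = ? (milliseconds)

In milliseconds:
  7.95 milliseconds → 7.95
  85900 microseconds = 85900 × 10^-3 milliseconds = 85.9
  1620 microseconds = 1620 × 10^-3 milliseconds = 1.62
Sum: 7.95 + 85.9 + 1.62 = 95.47

95.47 milliseconds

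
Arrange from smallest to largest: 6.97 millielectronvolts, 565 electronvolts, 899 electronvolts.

6.97 millielectronvolts = 0.00697 electronvolts
565 electronvolts = 565 electronvolts
899 electronvolts = 899 electronvolts

6.97 millielectronvolts < 565 electronvolts < 899 electronvolts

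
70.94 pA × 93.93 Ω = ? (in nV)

70.94 × 10⁻¹² × 93.93 = 6663.3942 × 10⁻¹² V

6.6633942 nV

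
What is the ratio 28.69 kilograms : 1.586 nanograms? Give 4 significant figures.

(28.69 × 10³) / (1.586 × 10⁻⁹) = 18.09 × 10¹²

18090000000000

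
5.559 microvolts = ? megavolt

0.000000000005559 megavolts

micro = 1e-6, mega = 1e6; factor is 1e-12.
5.559 × 1e-12 = 0.000000000005559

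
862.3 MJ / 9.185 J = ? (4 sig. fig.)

93880000

(862.3e6) / (9.185) = 93.881e6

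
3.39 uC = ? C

micro = 10^-6, (no prefix) = 10^0; factor is 10^-6.
3.39 × 10^-6 = 0.00000339

0.00000339 C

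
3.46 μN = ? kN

micro = 1e-6, kilo = 1e3; factor is 1e-9.
3.46 × 1e-9 = 0.00000000346

0.00000000346 kN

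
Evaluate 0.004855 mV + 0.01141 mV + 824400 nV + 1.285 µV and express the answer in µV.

841.95 µV

In µV:
  0.004855 mV = 0.004855 × 10³ µV = 4.855
  0.01141 mV = 0.01141 × 10³ µV = 11.41
  824400 nV = 824400 × 10⁻³ µV = 824.4
  1.285 µV → 1.285
Sum: 4.855 + 11.41 + 824.4 + 1.285 = 841.95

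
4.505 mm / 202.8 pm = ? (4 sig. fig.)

(4.505 × 10⁻³) / (202.8 × 10⁻¹²) = 0.022214 × 10⁹

22210000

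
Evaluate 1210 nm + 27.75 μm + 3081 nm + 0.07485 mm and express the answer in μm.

In μm:
  1210 nm = 1210 × 10^-3 μm = 1.21
  27.75 μm → 27.75
  3081 nm = 3081 × 10^-3 μm = 3.081
  0.07485 mm = 0.07485 × 10^3 μm = 74.85
Sum: 1.21 + 27.75 + 3.081 + 74.85 = 106.891

106.891 μm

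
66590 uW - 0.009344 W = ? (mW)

In mW:
  66590 uW = 66590e-3 mW = 66.59
  0.009344 W = 0.009344e3 mW = 9.344
Difference: 66.59 - 9.344 = 57.246

57.246 mW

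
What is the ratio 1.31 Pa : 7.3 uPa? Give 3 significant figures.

179000

(1.31) / (7.3 × 10^-6) = 0.1795 × 10^6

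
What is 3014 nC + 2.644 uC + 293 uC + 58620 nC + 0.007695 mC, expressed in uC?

In uC:
  3014 nC = 3014 × 10⁻³ uC = 3.014
  2.644 uC → 2.644
  293 uC → 293
  58620 nC = 58620 × 10⁻³ uC = 58.62
  0.007695 mC = 0.007695 × 10³ uC = 7.695
Sum: 3.014 + 2.644 + 293 + 58.62 + 7.695 = 364.973

364.973 uC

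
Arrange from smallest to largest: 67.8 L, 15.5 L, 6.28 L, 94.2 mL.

94.2 mL < 6.28 L < 15.5 L < 67.8 L

67.8 L = 67.8 L
15.5 L = 15.5 L
6.28 L = 6.28 L
94.2 mL = 0.0942 L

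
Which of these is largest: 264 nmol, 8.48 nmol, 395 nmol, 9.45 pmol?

264 nmol = 0.000000264 mol
8.48 nmol = 0.00000000848 mol
395 nmol = 0.000000395 mol
9.45 pmol = 0.00000000000945 mol

395 nmol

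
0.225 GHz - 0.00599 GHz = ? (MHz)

In MHz:
  0.225 GHz = 0.225e3 MHz = 225
  0.00599 GHz = 0.00599e3 MHz = 5.99
Difference: 225 - 5.99 = 219.01

219.01 MHz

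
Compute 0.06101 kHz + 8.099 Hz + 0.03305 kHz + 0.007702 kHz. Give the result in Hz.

109.861 Hz

In Hz:
  0.06101 kHz = 0.06101e3 Hz = 61.01
  8.099 Hz → 8.099
  0.03305 kHz = 0.03305e3 Hz = 33.05
  0.007702 kHz = 0.007702e3 Hz = 7.702
Sum: 61.01 + 8.099 + 33.05 + 7.702 = 109.861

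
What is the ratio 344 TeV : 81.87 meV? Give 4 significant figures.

4202000000000000

(344 × 10¹²) / (81.87 × 10⁻³) = 4.2018 × 10¹⁵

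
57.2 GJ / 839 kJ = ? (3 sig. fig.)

(57.2e9) / (839e3) = 0.06818e6

68200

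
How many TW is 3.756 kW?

kilo = 10^3, tera = 10^12; factor is 10^-9.
3.756 × 10^-9 = 0.000000003756

0.000000003756 TW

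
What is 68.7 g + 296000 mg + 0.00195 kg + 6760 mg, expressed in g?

In g:
  68.7 g → 68.7
  296000 mg = 296000 × 10^-3 g = 296
  0.00195 kg = 0.00195 × 10^3 g = 1.95
  6760 mg = 6760 × 10^-3 g = 6.76
Sum: 68.7 + 296 + 1.95 + 6.76 = 373.41

373.41 g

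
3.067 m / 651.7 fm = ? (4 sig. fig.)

(3.067) / (651.7 × 10^-15) = 0.0047062 × 10^15

4706000000000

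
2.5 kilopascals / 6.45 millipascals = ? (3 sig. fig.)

388000

(2.5e3) / (6.45e-3) = 0.3876e6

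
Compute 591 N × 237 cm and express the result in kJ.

591 × 237 × 10^-2 = 140067 × 10^-2 J

1.40067 kJ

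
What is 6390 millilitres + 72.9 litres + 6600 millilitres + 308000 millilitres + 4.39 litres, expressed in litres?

398.28 litres

In litres:
  6390 millilitres = 6390e-3 litres = 6.39
  72.9 litres → 72.9
  6600 millilitres = 6600e-3 litres = 6.6
  308000 millilitres = 308000e-3 litres = 308
  4.39 litres → 4.39
Sum: 6.39 + 72.9 + 6.6 + 308 + 4.39 = 398.28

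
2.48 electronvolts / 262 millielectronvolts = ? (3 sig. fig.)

9.47

(2.48) / (262 × 10^-3) = 0.009466 × 10^3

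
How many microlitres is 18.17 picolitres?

0.00001817 microlitres

pico = 10^-12, micro = 10^-6; factor is 10^-6.
18.17 × 10^-6 = 0.00001817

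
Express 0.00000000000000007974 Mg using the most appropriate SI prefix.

= 79.74 × 10^-12 g; 10^-12 is pico.

79.74 pg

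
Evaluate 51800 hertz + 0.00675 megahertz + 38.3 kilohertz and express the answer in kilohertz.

96.85 kilohertz

In kilohertz:
  51800 hertz = 51800 × 10^-3 kilohertz = 51.8
  0.00675 megahertz = 0.00675 × 10^3 kilohertz = 6.75
  38.3 kilohertz → 38.3
Sum: 51.8 + 6.75 + 38.3 = 96.85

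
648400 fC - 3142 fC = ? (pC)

In pC:
  648400 fC = 648400 × 10⁻³ pC = 648.4
  3142 fC = 3142 × 10⁻³ pC = 3.142
Difference: 648.4 - 3.142 = 645.258

645.258 pC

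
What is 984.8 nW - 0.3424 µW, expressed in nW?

642.4 nW

In nW:
  984.8 nW → 984.8
  0.3424 µW = 0.3424 × 10³ nW = 342.4
Difference: 984.8 - 342.4 = 642.4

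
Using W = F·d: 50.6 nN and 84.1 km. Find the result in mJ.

50.6 × 10^-9 × 84.1 × 10^3 = 4255.46 × 10^-6 J

4.25546 mJ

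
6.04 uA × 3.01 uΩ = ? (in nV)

6.04e-6 × 3.01e-6 = 18.1804e-12 V

0.0181804 nV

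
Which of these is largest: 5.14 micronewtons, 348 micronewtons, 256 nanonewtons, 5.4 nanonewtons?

348 micronewtons

5.14 micronewtons = 0.00000514 newtons
348 micronewtons = 0.000348 newtons
256 nanonewtons = 0.000000256 newtons
5.4 nanonewtons = 0.0000000054 newtons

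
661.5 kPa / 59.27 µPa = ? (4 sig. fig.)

11160000000

(661.5e3) / (59.27e-6) = 11.161e9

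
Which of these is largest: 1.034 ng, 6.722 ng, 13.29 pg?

6.722 ng

1.034 ng = 0.000000001034 g
6.722 ng = 0.000000006722 g
13.29 pg = 0.00000000001329 g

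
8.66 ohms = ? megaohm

0.00000866 megaohms

(no prefix) = 10⁰, mega = 10⁶; factor is 10⁻⁶.
8.66 × 10⁻⁶ = 0.00000866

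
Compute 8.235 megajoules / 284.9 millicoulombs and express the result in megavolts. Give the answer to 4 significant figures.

28.90 megavolts

(8.235 × 10⁶) / (284.9 × 10⁻³) = 0.0289049 × 10⁹ V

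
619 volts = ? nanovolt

619000000000 nanovolts

(no prefix) = 10⁰, nano = 10⁻⁹; factor is 10⁹.
619 × 10⁹ = 619000000000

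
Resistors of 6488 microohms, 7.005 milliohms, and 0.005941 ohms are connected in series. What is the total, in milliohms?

In milliohms:
  6488 microohms = 6488 × 10^-3 milliohms = 6.488
  7.005 milliohms → 7.005
  0.005941 ohms = 0.005941 × 10^3 milliohms = 5.941
Sum: 6.488 + 7.005 + 5.941 = 19.434

19.434 milliohms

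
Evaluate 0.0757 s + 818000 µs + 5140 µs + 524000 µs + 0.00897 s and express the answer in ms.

1431.81 ms

In ms:
  0.0757 s = 0.0757 × 10³ ms = 75.7
  818000 µs = 818000 × 10⁻³ ms = 818
  5140 µs = 5140 × 10⁻³ ms = 5.14
  524000 µs = 524000 × 10⁻³ ms = 524
  0.00897 s = 0.00897 × 10³ ms = 8.97
Sum: 75.7 + 818 + 5.14 + 524 + 8.97 = 1431.81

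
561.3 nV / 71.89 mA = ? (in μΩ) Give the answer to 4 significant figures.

(561.3e-9) / (71.89e-3) = 7.80776e-6 Ω

7.808 μΩ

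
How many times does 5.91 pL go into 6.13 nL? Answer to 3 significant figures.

1040

(6.13 × 10^-9) / (5.91 × 10^-12) = 1.037 × 10^3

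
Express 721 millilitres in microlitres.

milli = 10^-3, micro = 10^-6; factor is 10^3.
721 × 10^3 = 721000

721000 microlitres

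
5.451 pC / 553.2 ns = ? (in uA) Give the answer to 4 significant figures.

(5.451e-12) / (553.2e-9) = 0.00985358e-3 A

9.854 uA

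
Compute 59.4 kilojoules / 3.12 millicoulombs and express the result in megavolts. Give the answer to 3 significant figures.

19.0 megavolts

(59.4e3) / (3.12e-3) = 19.038e6 V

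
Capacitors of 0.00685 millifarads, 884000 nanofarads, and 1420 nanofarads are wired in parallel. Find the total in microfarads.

In microfarads:
  0.00685 millifarads = 0.00685e3 microfarads = 6.85
  884000 nanofarads = 884000e-3 microfarads = 884
  1420 nanofarads = 1420e-3 microfarads = 1.42
Sum: 6.85 + 884 + 1.42 = 892.27

892.27 microfarads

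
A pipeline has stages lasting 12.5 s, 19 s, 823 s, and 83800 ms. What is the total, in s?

In s:
  12.5 s → 12.5
  19 s → 19
  823 s → 823
  83800 ms = 83800 × 10⁻³ s = 83.8
Sum: 12.5 + 19 + 823 + 83.8 = 938.3

938.3 s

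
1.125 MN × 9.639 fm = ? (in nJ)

10.843875 nJ

1.125 × 10⁶ × 9.639 × 10⁻¹⁵ = 10.843875 × 10⁻⁹ J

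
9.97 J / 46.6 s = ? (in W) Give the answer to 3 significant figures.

(9.97) / (46.6) = 0.21395 W

0.214 W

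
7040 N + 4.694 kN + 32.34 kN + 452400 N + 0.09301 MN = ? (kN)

In kN:
  7040 N = 7040 × 10⁻³ kN = 7.04
  4.694 kN → 4.694
  32.34 kN → 32.34
  452400 N = 452400 × 10⁻³ kN = 452.4
  0.09301 MN = 0.09301 × 10³ kN = 93.01
Sum: 7.04 + 4.694 + 32.34 + 452.4 + 93.01 = 589.484

589.484 kN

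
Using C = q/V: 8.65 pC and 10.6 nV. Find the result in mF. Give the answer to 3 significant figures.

(8.65 × 10⁻¹²) / (10.6 × 10⁻⁹) = 0.81604 × 10⁻³ F

0.816 mF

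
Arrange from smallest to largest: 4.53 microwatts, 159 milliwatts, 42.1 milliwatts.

4.53 microwatts < 42.1 milliwatts < 159 milliwatts

4.53 microwatts = 0.00000453 watts
159 milliwatts = 0.159 watts
42.1 milliwatts = 0.0421 watts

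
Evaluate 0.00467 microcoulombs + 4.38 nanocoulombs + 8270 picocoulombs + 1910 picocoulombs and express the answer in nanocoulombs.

In nanocoulombs:
  0.00467 microcoulombs = 0.00467e3 nanocoulombs = 4.67
  4.38 nanocoulombs → 4.38
  8270 picocoulombs = 8270e-3 nanocoulombs = 8.27
  1910 picocoulombs = 1910e-3 nanocoulombs = 1.91
Sum: 4.67 + 4.38 + 8.27 + 1.91 = 19.23

19.23 nanocoulombs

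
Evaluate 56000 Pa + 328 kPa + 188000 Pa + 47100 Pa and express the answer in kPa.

In kPa:
  56000 Pa = 56000 × 10^-3 kPa = 56
  328 kPa → 328
  188000 Pa = 188000 × 10^-3 kPa = 188
  47100 Pa = 47100 × 10^-3 kPa = 47.1
Sum: 56 + 328 + 188 + 47.1 = 619.1

619.1 kPa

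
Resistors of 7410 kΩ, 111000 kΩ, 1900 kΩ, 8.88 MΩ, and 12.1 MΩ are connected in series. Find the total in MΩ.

141.29 MΩ

In MΩ:
  7410 kΩ = 7410 × 10^-3 MΩ = 7.41
  111000 kΩ = 111000 × 10^-3 MΩ = 111
  1900 kΩ = 1900 × 10^-3 MΩ = 1.9
  8.88 MΩ → 8.88
  12.1 MΩ → 12.1
Sum: 7.41 + 111 + 1.9 + 8.88 + 12.1 = 141.29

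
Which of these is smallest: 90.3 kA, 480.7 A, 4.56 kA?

90.3 kA = 90300 A
480.7 A = 480.7 A
4.56 kA = 4560 A

480.7 A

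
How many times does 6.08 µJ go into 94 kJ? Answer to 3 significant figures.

(94 × 10³) / (6.08 × 10⁻⁶) = 15.46 × 10⁹

15500000000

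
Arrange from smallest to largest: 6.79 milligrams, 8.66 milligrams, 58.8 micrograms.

58.8 micrograms < 6.79 milligrams < 8.66 milligrams

6.79 milligrams = 0.00679 grams
8.66 milligrams = 0.00866 grams
58.8 micrograms = 0.0000588 grams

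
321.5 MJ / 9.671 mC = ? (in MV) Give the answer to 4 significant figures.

(321.5 × 10^6) / (9.671 × 10^-3) = 33.2437 × 10^9 V

33240 MV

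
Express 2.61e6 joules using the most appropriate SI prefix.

= 2.61e6 joules; 1e6 is mega.

2.61 megajoules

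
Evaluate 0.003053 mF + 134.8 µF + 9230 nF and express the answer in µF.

147.083 µF

In µF:
  0.003053 mF = 0.003053 × 10³ µF = 3.053
  134.8 µF → 134.8
  9230 nF = 9230 × 10⁻³ µF = 9.23
Sum: 3.053 + 134.8 + 9.23 = 147.083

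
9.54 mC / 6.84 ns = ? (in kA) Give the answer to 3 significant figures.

(9.54 × 10^-3) / (6.84 × 10^-9) = 1.3947 × 10^6 A

1390 kA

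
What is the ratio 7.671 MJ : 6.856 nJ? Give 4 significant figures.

(7.671 × 10^6) / (6.856 × 10^-9) = 1.1189 × 10^15

1119000000000000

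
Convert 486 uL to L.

micro = 1e-6, (no prefix) = 1e0; factor is 1e-6.
486 × 1e-6 = 0.000486

0.000486 L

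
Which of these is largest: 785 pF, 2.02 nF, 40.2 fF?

2.02 nF

785 pF = 0.000000000785 F
2.02 nF = 0.00000000202 F
40.2 fF = 0.0000000000000402 F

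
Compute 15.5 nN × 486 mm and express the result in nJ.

15.5 × 10⁻⁹ × 486 × 10⁻³ = 7533 × 10⁻¹² J

7.533 nJ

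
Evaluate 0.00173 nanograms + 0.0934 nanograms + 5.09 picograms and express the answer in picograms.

In picograms:
  0.00173 nanograms = 0.00173 × 10^3 picograms = 1.73
  0.0934 nanograms = 0.0934 × 10^3 picograms = 93.4
  5.09 picograms → 5.09
Sum: 1.73 + 93.4 + 5.09 = 100.22

100.22 picograms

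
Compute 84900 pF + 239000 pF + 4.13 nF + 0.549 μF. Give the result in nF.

In nF:
  84900 pF = 84900 × 10^-3 nF = 84.9
  239000 pF = 239000 × 10^-3 nF = 239
  4.13 nF → 4.13
  0.549 μF = 0.549 × 10^3 nF = 549
Sum: 84.9 + 239 + 4.13 + 549 = 877.03

877.03 nF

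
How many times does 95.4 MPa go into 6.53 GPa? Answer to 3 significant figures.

68.4

(6.53e9) / (95.4e6) = 0.06845e3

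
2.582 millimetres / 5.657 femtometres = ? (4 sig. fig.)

(2.582 × 10^-3) / (5.657 × 10^-15) = 0.45643 × 10^12

456400000000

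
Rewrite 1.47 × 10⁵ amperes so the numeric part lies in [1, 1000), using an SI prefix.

147 kiloamperes

= 147 × 10³ amperes; 10³ is kilo.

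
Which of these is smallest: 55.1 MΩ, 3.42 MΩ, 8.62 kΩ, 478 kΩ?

8.62 kΩ

55.1 MΩ = 55100000 Ω
3.42 MΩ = 3420000 Ω
8.62 kΩ = 8620 Ω
478 kΩ = 478000 Ω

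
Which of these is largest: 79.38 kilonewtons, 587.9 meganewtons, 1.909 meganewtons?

79.38 kilonewtons = 79380 newtons
587.9 meganewtons = 587900000 newtons
1.909 meganewtons = 1909000 newtons

587.9 meganewtons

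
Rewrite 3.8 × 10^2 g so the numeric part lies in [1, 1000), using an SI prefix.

380 g

= 380 g; mantissa already in [1, 1000).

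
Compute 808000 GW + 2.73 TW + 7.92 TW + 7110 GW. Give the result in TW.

In TW:
  808000 GW = 808000 × 10⁻³ TW = 808
  2.73 TW → 2.73
  7.92 TW → 7.92
  7110 GW = 7110 × 10⁻³ TW = 7.11
Sum: 808 + 2.73 + 7.92 + 7.11 = 825.76

825.76 TW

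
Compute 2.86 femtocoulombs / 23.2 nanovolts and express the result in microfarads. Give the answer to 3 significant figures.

(2.86 × 10^-15) / (23.2 × 10^-9) = 0.12328 × 10^-6 F

0.123 microfarads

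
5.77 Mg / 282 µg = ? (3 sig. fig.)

(5.77 × 10⁶) / (282 × 10⁻⁶) = 0.02046 × 10¹²

20500000000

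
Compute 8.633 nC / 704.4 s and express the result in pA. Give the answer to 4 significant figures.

12.26 pA

(8.633 × 10^-9) / (704.4) = 0.0122558 × 10^-9 A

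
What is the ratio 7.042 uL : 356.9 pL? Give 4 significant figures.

(7.042e-6) / (356.9e-12) = 0.019731e6

19730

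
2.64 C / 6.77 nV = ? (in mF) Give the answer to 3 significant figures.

390000000000 mF

(2.64) / (6.77 × 10^-9) = 0.38996 × 10^9 F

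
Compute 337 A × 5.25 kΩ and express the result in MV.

337 × 5.25 × 10^3 = 1769.25 × 10^3 V

1.76925 MV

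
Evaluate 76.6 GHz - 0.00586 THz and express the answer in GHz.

In GHz:
  76.6 GHz → 76.6
  0.00586 THz = 0.00586 × 10³ GHz = 5.86
Difference: 76.6 - 5.86 = 70.74

70.74 GHz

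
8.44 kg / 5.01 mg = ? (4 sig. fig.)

1685000

(8.44e3) / (5.01e-3) = 1.6846e6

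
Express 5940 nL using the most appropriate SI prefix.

= 5.94 × 10^-6 L; 10^-6 is micro.

5.94 uL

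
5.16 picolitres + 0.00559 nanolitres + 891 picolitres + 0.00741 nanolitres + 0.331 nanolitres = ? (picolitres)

1240.16 picolitres

In picolitres:
  5.16 picolitres → 5.16
  0.00559 nanolitres = 0.00559 × 10^3 picolitres = 5.59
  891 picolitres → 891
  0.00741 nanolitres = 0.00741 × 10^3 picolitres = 7.41
  0.331 nanolitres = 0.331 × 10^3 picolitres = 331
Sum: 5.16 + 5.59 + 891 + 7.41 + 331 = 1240.16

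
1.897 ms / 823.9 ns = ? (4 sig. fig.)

2302

(1.897 × 10^-3) / (823.9 × 10^-9) = 0.0023025 × 10^6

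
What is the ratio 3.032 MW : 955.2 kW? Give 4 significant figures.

3.174

(3.032e6) / (955.2e3) = 0.0031742e3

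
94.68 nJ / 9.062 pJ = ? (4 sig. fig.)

10450

(94.68 × 10^-9) / (9.062 × 10^-12) = 10.448 × 10^3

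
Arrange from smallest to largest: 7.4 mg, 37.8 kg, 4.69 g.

7.4 mg = 0.0074 g
37.8 kg = 37800 g
4.69 g = 4.69 g

7.4 mg < 4.69 g < 37.8 kg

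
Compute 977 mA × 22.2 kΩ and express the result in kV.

21.6894 kV

977e-3 × 22.2e3 = 21689.4 V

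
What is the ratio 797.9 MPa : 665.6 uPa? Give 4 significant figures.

(797.9 × 10⁶) / (665.6 × 10⁻⁶) = 1.1988 × 10¹²

1199000000000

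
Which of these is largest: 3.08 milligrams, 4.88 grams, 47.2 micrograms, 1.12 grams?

3.08 milligrams = 0.00308 grams
4.88 grams = 4.88 grams
47.2 micrograms = 0.0000472 grams
1.12 grams = 1.12 grams

4.88 grams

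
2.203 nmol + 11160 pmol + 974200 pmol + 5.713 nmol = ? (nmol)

993.276 nmol

In nmol:
  2.203 nmol → 2.203
  11160 pmol = 11160 × 10⁻³ nmol = 11.16
  974200 pmol = 974200 × 10⁻³ nmol = 974.2
  5.713 nmol → 5.713
Sum: 2.203 + 11.16 + 974.2 + 5.713 = 993.276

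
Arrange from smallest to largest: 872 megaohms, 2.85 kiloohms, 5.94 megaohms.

2.85 kiloohms < 5.94 megaohms < 872 megaohms

872 megaohms = 872000000 ohms
2.85 kiloohms = 2850 ohms
5.94 megaohms = 5940000 ohms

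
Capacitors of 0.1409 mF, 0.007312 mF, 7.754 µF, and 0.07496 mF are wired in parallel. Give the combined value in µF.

In µF:
  0.1409 mF = 0.1409 × 10^3 µF = 140.9
  0.007312 mF = 0.007312 × 10^3 µF = 7.312
  7.754 µF → 7.754
  0.07496 mF = 0.07496 × 10^3 µF = 74.96
Sum: 140.9 + 7.312 + 7.754 + 74.96 = 230.926

230.926 µF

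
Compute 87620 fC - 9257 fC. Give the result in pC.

In pC:
  87620 fC = 87620 × 10^-3 pC = 87.62
  9257 fC = 9257 × 10^-3 pC = 9.257
Difference: 87.62 - 9.257 = 78.363

78.363 pC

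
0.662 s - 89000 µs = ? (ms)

In ms:
  0.662 s = 0.662 × 10^3 ms = 662
  89000 µs = 89000 × 10^-3 ms = 89
Difference: 662 - 89 = 573

573 ms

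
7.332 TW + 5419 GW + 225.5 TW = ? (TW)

238.251 TW

In TW:
  7.332 TW → 7.332
  5419 GW = 5419 × 10⁻³ TW = 5.419
  225.5 TW → 225.5
Sum: 7.332 + 5.419 + 225.5 = 238.251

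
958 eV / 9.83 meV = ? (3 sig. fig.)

97500

(958) / (9.83e-3) = 97.46e3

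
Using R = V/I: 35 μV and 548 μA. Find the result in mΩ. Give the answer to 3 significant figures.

(35 × 10^-6) / (548 × 10^-6) = 0.063869 Ω

63.9 mΩ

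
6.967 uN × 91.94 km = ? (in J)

0.64054598 J

6.967e-6 × 91.94e3 = 640.54598e-3 J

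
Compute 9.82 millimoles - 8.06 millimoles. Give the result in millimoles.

In millimoles:
  9.82 millimoles → 9.82
  8.06 millimoles → 8.06
Difference: 9.82 - 8.06 = 1.76

1.76 millimoles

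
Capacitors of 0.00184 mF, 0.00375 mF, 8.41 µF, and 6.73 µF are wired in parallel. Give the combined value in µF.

20.73 µF

In µF:
  0.00184 mF = 0.00184 × 10^3 µF = 1.84
  0.00375 mF = 0.00375 × 10^3 µF = 3.75
  8.41 µF → 8.41
  6.73 µF → 6.73
Sum: 1.84 + 3.75 + 8.41 + 6.73 = 20.73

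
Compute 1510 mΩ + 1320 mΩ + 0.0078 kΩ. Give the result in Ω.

In Ω:
  1510 mΩ = 1510 × 10^-3 Ω = 1.51
  1320 mΩ = 1320 × 10^-3 Ω = 1.32
  0.0078 kΩ = 0.0078 × 10^3 Ω = 7.8
Sum: 1.51 + 1.32 + 7.8 = 10.63

10.63 Ω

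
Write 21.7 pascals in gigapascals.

0.0000000217 gigapascals

(no prefix) = 10⁰, giga = 10⁹; factor is 10⁻⁹.
21.7 × 10⁻⁹ = 0.0000000217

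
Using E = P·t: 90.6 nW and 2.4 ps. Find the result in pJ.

90.6 × 10^-9 × 2.4 × 10^-12 = 217.44 × 10^-21 J

0.00000021744 pJ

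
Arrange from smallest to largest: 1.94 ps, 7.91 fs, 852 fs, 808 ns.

1.94 ps = 0.00000000000194 s
7.91 fs = 0.00000000000000791 s
852 fs = 0.000000000000852 s
808 ns = 0.000000808 s

7.91 fs < 852 fs < 1.94 ps < 808 ns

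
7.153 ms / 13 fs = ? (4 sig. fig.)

(7.153e-3) / (13e-15) = 0.55023e12

550200000000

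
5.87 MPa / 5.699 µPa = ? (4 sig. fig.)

(5.87e6) / (5.699e-6) = 1.03e12

1030000000000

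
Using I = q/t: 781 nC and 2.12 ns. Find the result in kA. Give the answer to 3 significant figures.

(781 × 10^-9) / (2.12 × 10^-9) = 368.4 A

0.368 kA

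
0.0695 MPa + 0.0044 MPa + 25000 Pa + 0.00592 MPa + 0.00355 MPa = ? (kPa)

108.37 kPa

In kPa:
  0.0695 MPa = 0.0695 × 10^3 kPa = 69.5
  0.0044 MPa = 0.0044 × 10^3 kPa = 4.4
  25000 Pa = 25000 × 10^-3 kPa = 25
  0.00592 MPa = 0.00592 × 10^3 kPa = 5.92
  0.00355 MPa = 0.00355 × 10^3 kPa = 3.55
Sum: 69.5 + 4.4 + 25 + 5.92 + 3.55 = 108.37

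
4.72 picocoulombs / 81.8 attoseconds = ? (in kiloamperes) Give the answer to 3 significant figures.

(4.72 × 10⁻¹²) / (81.8 × 10⁻¹⁸) = 0.057702 × 10⁶ A

57.7 kiloamperes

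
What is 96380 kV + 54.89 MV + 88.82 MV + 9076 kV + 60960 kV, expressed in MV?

310.126 MV

In MV:
  96380 kV = 96380 × 10^-3 MV = 96.38
  54.89 MV → 54.89
  88.82 MV → 88.82
  9076 kV = 9076 × 10^-3 MV = 9.076
  60960 kV = 60960 × 10^-3 MV = 60.96
Sum: 96.38 + 54.89 + 88.82 + 9.076 + 60.96 = 310.126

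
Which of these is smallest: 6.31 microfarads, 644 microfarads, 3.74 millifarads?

6.31 microfarads

6.31 microfarads = 0.00000631 farads
644 microfarads = 0.000644 farads
3.74 millifarads = 0.00374 farads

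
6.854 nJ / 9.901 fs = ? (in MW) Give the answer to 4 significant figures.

(6.854 × 10^-9) / (9.901 × 10^-15) = 0.692253 × 10^6 W

0.6923 MW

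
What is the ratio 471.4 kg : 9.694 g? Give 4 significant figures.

48630

(471.4 × 10³) / (9.694) = 48.628 × 10³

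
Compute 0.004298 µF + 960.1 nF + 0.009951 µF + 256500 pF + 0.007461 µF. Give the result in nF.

1238.31 nF

In nF:
  0.004298 µF = 0.004298 × 10³ nF = 4.298
  960.1 nF → 960.1
  0.009951 µF = 0.009951 × 10³ nF = 9.951
  256500 pF = 256500 × 10⁻³ nF = 256.5
  0.007461 µF = 0.007461 × 10³ nF = 7.461
Sum: 4.298 + 960.1 + 9.951 + 256.5 + 7.461 = 1238.31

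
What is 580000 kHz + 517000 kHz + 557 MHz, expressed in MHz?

1654 MHz

In MHz:
  580000 kHz = 580000 × 10^-3 MHz = 580
  517000 kHz = 517000 × 10^-3 MHz = 517
  557 MHz → 557
Sum: 580 + 517 + 557 = 1654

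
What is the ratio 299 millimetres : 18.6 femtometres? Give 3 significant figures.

(299 × 10⁻³) / (18.6 × 10⁻¹⁵) = 16.08 × 10¹²

16100000000000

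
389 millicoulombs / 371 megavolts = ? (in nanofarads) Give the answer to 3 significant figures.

1.05 nanofarads

(389e-3) / (371e6) = 1.0485e-9 F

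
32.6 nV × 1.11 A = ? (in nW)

32.6 × 10^-9 × 1.11 = 36.186 × 10^-9 W

36.186 nW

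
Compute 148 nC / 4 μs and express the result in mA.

37 mA

(148e-9) / (4e-6) = 37e-3 A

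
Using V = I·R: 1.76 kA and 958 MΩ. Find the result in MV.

1686080 MV

1.76 × 10³ × 958 × 10⁶ = 1686.08 × 10⁹ V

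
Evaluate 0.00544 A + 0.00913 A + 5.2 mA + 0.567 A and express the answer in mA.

586.77 mA

In mA:
  0.00544 A = 0.00544 × 10³ mA = 5.44
  0.00913 A = 0.00913 × 10³ mA = 9.13
  5.2 mA → 5.2
  0.567 A = 0.567 × 10³ mA = 567
Sum: 5.44 + 9.13 + 5.2 + 567 = 586.77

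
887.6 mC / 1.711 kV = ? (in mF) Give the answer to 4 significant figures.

0.5188 mF

(887.6 × 10⁻³) / (1.711 × 10³) = 518.761 × 10⁻⁶ F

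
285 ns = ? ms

nano = 1e-9, milli = 1e-3; factor is 1e-6.
285 × 1e-6 = 0.000285

0.000285 ms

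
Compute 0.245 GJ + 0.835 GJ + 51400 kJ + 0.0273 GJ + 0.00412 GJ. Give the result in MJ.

1162.82 MJ

In MJ:
  0.245 GJ = 0.245e3 MJ = 245
  0.835 GJ = 0.835e3 MJ = 835
  51400 kJ = 51400e-3 MJ = 51.4
  0.0273 GJ = 0.0273e3 MJ = 27.3
  0.00412 GJ = 0.00412e3 MJ = 4.12
Sum: 245 + 835 + 51.4 + 27.3 + 4.12 = 1162.82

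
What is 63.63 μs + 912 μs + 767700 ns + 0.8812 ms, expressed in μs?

2624.53 μs

In μs:
  63.63 μs → 63.63
  912 μs → 912
  767700 ns = 767700e-3 μs = 767.7
  0.8812 ms = 0.8812e3 μs = 881.2
Sum: 63.63 + 912 + 767.7 + 881.2 = 2624.53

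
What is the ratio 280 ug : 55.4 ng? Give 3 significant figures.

(280e-6) / (55.4e-9) = 5.054e3

5050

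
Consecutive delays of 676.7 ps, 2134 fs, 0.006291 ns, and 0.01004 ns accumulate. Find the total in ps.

In ps:
  676.7 ps → 676.7
  2134 fs = 2134 × 10⁻³ ps = 2.134
  0.006291 ns = 0.006291 × 10³ ps = 6.291
  0.01004 ns = 0.01004 × 10³ ps = 10.04
Sum: 676.7 + 2.134 + 6.291 + 10.04 = 695.165

695.165 ps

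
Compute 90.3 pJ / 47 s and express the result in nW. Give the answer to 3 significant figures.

0.00192 nW

(90.3 × 10^-12) / (47) = 1.9213 × 10^-12 W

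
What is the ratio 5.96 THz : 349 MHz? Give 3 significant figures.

17100

(5.96 × 10¹²) / (349 × 10⁶) = 0.01708 × 10⁶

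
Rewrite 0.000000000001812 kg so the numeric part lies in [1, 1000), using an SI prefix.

1.812 ng

= 1.812e-9 g; 1e-9 is nano.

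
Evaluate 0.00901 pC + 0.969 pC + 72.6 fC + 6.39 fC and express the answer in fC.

1057 fC

In fC:
  0.00901 pC = 0.00901e3 fC = 9.01
  0.969 pC = 0.969e3 fC = 969
  72.6 fC → 72.6
  6.39 fC → 6.39
Sum: 9.01 + 969 + 72.6 + 6.39 = 1057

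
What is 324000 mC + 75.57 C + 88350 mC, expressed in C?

In C:
  324000 mC = 324000e-3 C = 324
  75.57 C → 75.57
  88350 mC = 88350e-3 C = 88.35
Sum: 324 + 75.57 + 88.35 = 487.92

487.92 C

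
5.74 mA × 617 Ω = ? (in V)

5.74 × 10^-3 × 617 = 3541.58 × 10^-3 V

3.54158 V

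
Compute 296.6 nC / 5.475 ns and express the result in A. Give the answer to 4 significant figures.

54.17 A

(296.6 × 10^-9) / (5.475 × 10^-9) = 54.1735 A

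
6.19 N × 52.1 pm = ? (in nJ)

6.19 × 52.1 × 10^-12 = 322.499 × 10^-12 J

0.322499 nJ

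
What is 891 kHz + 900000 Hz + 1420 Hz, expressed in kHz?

1792.42 kHz

In kHz:
  891 kHz → 891
  900000 Hz = 900000e-3 kHz = 900
  1420 Hz = 1420e-3 kHz = 1.42
Sum: 891 + 900 + 1.42 = 1792.42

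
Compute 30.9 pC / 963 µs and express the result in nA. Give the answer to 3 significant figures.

32.1 nA

(30.9e-12) / (963e-6) = 0.032087e-6 A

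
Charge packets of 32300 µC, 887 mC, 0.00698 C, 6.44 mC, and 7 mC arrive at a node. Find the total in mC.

939.72 mC

In mC:
  32300 µC = 32300 × 10⁻³ mC = 32.3
  887 mC → 887
  0.00698 C = 0.00698 × 10³ mC = 6.98
  6.44 mC → 6.44
  7 mC → 7
Sum: 32.3 + 887 + 6.98 + 6.44 + 7 = 939.72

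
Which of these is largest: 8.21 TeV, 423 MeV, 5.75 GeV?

8.21 TeV = 8210000000000 eV
423 MeV = 423000000 eV
5.75 GeV = 5750000000 eV

8.21 TeV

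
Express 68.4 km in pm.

kilo = 10³, pico = 10⁻¹²; factor is 10¹⁵.
68.4 × 10¹⁵ = 68400000000000000

68400000000000000 pm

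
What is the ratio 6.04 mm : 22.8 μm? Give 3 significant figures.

(6.04 × 10^-3) / (22.8 × 10^-6) = 0.2649 × 10^3

265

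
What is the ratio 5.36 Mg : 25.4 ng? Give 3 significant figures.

211000000000000

(5.36e6) / (25.4e-9) = 0.211e15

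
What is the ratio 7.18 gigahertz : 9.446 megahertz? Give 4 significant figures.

760.1

(7.18 × 10^9) / (9.446 × 10^6) = 0.76011 × 10^3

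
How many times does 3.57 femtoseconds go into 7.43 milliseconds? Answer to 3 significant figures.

2080000000000

(7.43e-3) / (3.57e-15) = 2.081e12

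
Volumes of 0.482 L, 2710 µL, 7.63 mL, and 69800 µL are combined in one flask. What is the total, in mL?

In mL:
  0.482 L = 0.482e3 mL = 482
  2710 µL = 2710e-3 mL = 2.71
  7.63 mL → 7.63
  69800 µL = 69800e-3 mL = 69.8
Sum: 482 + 2.71 + 7.63 + 69.8 = 562.14

562.14 mL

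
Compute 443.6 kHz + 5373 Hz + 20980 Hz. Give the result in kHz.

In kHz:
  443.6 kHz → 443.6
  5373 Hz = 5373 × 10⁻³ kHz = 5.373
  20980 Hz = 20980 × 10⁻³ kHz = 20.98
Sum: 443.6 + 5.373 + 20.98 = 469.953

469.953 kHz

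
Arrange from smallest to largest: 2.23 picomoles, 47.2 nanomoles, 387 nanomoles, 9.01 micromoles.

2.23 picomoles < 47.2 nanomoles < 387 nanomoles < 9.01 micromoles

2.23 picomoles = 0.00000000000223 moles
47.2 nanomoles = 0.0000000472 moles
387 nanomoles = 0.000000387 moles
9.01 micromoles = 0.00000901 moles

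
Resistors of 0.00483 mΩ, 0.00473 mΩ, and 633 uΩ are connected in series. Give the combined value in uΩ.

642.56 uΩ

In uΩ:
  0.00483 mΩ = 0.00483e3 uΩ = 4.83
  0.00473 mΩ = 0.00473e3 uΩ = 4.73
  633 uΩ → 633
Sum: 4.83 + 4.73 + 633 = 642.56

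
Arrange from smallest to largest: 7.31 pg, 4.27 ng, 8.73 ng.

7.31 pg < 4.27 ng < 8.73 ng

7.31 pg = 0.00000000000731 g
4.27 ng = 0.00000000427 g
8.73 ng = 0.00000000873 g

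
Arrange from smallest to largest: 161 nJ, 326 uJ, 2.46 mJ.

161 nJ < 326 uJ < 2.46 mJ

161 nJ = 0.000000161 J
326 uJ = 0.000326 J
2.46 mJ = 0.00246 J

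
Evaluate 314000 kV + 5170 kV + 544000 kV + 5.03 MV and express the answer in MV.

868.2 MV

In MV:
  314000 kV = 314000 × 10^-3 MV = 314
  5170 kV = 5170 × 10^-3 MV = 5.17
  544000 kV = 544000 × 10^-3 MV = 544
  5.03 MV → 5.03
Sum: 314 + 5.17 + 544 + 5.03 = 868.2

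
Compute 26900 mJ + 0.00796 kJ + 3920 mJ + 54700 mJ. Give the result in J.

In J:
  26900 mJ = 26900 × 10⁻³ J = 26.9
  0.00796 kJ = 0.00796 × 10³ J = 7.96
  3920 mJ = 3920 × 10⁻³ J = 3.92
  54700 mJ = 54700 × 10⁻³ J = 54.7
Sum: 26.9 + 7.96 + 3.92 + 54.7 = 93.48

93.48 J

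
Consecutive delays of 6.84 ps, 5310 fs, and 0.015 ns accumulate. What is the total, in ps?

27.15 ps

In ps:
  6.84 ps → 6.84
  5310 fs = 5310 × 10^-3 ps = 5.31
  0.015 ns = 0.015 × 10^3 ps = 15
Sum: 6.84 + 5.31 + 15 = 27.15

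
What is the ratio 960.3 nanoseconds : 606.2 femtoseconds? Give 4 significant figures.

(960.3e-9) / (606.2e-15) = 1.5841e6

1584000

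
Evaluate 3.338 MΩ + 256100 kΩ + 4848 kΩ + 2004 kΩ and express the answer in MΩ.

In MΩ:
  3.338 MΩ → 3.338
  256100 kΩ = 256100e-3 MΩ = 256.1
  4848 kΩ = 4848e-3 MΩ = 4.848
  2004 kΩ = 2004e-3 MΩ = 2.004
Sum: 3.338 + 256.1 + 4.848 + 2.004 = 266.29

266.29 MΩ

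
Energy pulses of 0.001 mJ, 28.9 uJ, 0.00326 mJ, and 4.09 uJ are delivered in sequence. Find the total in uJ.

In uJ:
  0.001 mJ = 0.001e3 uJ = 1
  28.9 uJ → 28.9
  0.00326 mJ = 0.00326e3 uJ = 3.26
  4.09 uJ → 4.09
Sum: 1 + 28.9 + 3.26 + 4.09 = 37.25

37.25 uJ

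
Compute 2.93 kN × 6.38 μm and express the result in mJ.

2.93e3 × 6.38e-6 = 18.6934e-3 J

18.6934 mJ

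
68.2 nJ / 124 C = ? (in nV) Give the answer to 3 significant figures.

0.550 nV

(68.2 × 10^-9) / (124) = 0.55 × 10^-9 V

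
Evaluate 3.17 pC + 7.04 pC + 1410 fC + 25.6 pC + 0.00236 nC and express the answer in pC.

39.58 pC

In pC:
  3.17 pC → 3.17
  7.04 pC → 7.04
  1410 fC = 1410e-3 pC = 1.41
  25.6 pC → 25.6
  0.00236 nC = 0.00236e3 pC = 2.36
Sum: 3.17 + 7.04 + 1.41 + 25.6 + 2.36 = 39.58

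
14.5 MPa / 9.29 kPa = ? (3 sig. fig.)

(14.5 × 10⁶) / (9.29 × 10³) = 1.561 × 10³

1560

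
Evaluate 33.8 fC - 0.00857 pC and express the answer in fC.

In fC:
  33.8 fC → 33.8
  0.00857 pC = 0.00857 × 10³ fC = 8.57
Difference: 33.8 - 8.57 = 25.23

25.23 fC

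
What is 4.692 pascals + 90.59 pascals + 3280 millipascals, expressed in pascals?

98.562 pascals

In pascals:
  4.692 pascals → 4.692
  90.59 pascals → 90.59
  3280 millipascals = 3280 × 10⁻³ pascals = 3.28
Sum: 4.692 + 90.59 + 3.28 = 98.562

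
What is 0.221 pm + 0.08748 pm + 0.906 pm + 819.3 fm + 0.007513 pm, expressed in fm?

In fm:
  0.221 pm = 0.221 × 10^3 fm = 221
  0.08748 pm = 0.08748 × 10^3 fm = 87.48
  0.906 pm = 0.906 × 10^3 fm = 906
  819.3 fm → 819.3
  0.007513 pm = 0.007513 × 10^3 fm = 7.513
Sum: 221 + 87.48 + 906 + 819.3 + 7.513 = 2041.293

2041.293 fm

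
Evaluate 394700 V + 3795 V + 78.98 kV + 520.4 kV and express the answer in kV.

In kV:
  394700 V = 394700 × 10⁻³ kV = 394.7
  3795 V = 3795 × 10⁻³ kV = 3.795
  78.98 kV → 78.98
  520.4 kV → 520.4
Sum: 394.7 + 3.795 + 78.98 + 520.4 = 997.875

997.875 kV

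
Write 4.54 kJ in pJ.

4540000000000000 pJ

kilo = 10^3, pico = 10^-12; factor is 10^15.
4.54 × 10^15 = 4540000000000000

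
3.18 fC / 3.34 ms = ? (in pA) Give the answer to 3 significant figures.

(3.18 × 10^-15) / (3.34 × 10^-3) = 0.9521 × 10^-12 A

0.952 pA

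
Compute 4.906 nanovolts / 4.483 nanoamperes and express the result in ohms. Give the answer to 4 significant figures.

1.094 ohms

(4.906e-9) / (4.483e-9) = 1.09436 Ω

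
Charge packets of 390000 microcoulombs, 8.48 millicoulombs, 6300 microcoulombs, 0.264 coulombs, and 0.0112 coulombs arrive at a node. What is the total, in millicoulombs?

679.98 millicoulombs

In millicoulombs:
  390000 microcoulombs = 390000 × 10^-3 millicoulombs = 390
  8.48 millicoulombs → 8.48
  6300 microcoulombs = 6300 × 10^-3 millicoulombs = 6.3
  0.264 coulombs = 0.264 × 10^3 millicoulombs = 264
  0.0112 coulombs = 0.0112 × 10^3 millicoulombs = 11.2
Sum: 390 + 8.48 + 6.3 + 264 + 11.2 = 679.98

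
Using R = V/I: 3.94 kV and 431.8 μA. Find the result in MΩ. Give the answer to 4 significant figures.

9.125 MΩ

(3.94 × 10³) / (431.8 × 10⁻⁶) = 0.00912459 × 10⁹ Ω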